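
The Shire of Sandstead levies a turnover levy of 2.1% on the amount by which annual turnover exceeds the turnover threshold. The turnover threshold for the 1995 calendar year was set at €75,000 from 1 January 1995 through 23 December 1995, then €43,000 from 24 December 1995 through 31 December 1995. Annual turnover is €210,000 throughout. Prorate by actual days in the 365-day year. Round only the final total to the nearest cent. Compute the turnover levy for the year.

€2,849.73

1 January – 23 December 1995: 357 days, exemption €75,000 → (€210,000 − €75,000) × 2.1% × 357/365 = €2,772.8630
24 December – 31 December 1995: 8 days, exemption €43,000 → (€210,000 − €43,000) × 2.1% × 8/365 = €76.8658
Total = €2,849.7288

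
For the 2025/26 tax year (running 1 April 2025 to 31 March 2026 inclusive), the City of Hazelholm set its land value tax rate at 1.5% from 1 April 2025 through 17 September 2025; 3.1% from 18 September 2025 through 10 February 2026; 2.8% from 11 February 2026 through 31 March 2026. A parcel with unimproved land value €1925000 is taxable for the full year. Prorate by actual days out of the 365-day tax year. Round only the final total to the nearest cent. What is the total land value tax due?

€44554.52

1 April – 17 September 2025: 170 days at 1.5% → €1925000 × 1.5% × 170/365 = €13448.6301
18 September 2025 – 10 February 2026: 146 days at 3.1% → €1925000 × 3.1% × 146/365 = €23870.0000
11 February – 31 March 2026: 49 days at 2.8% → €1925000 × 2.8% × 49/365 = €7235.8904
Total = €44554.5205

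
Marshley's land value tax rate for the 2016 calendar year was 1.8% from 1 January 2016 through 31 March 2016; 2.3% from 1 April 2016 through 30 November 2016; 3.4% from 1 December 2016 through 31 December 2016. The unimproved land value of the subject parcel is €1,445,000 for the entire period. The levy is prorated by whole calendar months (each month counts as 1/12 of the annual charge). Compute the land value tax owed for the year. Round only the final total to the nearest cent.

€32,753.33

1 January – 31 March 2016: 3 months at 1.8% → €1,445,000 × 1.8% × 3/12 = €6,502.5000
1 April – 30 November 2016: 8 months at 2.3% → €1,445,000 × 2.3% × 8/12 = €22,156.6667
1 December – 31 December 2016: 1 month at 3.4% → €1,445,000 × 3.4% × 1/12 = €4,094.1667
Total = €32,753.3333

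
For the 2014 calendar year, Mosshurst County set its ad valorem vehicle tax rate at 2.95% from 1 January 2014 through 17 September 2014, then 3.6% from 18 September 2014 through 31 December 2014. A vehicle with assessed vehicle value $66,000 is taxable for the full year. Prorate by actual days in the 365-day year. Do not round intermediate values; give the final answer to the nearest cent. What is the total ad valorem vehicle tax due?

1 January – 17 September 2014: 260 days at 2.95% → $66,000 × 2.95% × 260/365 = $1,386.9041
18 September – 31 December 2014: 105 days at 3.6% → $66,000 × 3.6% × 105/365 = $683.5068
Total = $2,070.4110

$2,070.41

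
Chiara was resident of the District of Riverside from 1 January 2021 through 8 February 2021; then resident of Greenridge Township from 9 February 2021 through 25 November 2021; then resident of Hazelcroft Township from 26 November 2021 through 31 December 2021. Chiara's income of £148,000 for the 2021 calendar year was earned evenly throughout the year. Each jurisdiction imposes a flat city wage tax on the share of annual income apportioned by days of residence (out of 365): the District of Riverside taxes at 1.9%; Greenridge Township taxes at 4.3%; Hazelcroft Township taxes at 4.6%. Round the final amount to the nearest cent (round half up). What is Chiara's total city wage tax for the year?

The District of Riverside, 1 January – 8 February 2021: 39 days → £148,000 × 1.9% × 39/365 = £300.4603
Greenridge Township, 9 February – 25 November 2021: 290 days → £148,000 × 4.3% × 290/365 = £5,056.3288
Hazelcroft Township, 26 November – 31 December 2021: 36 days → £148,000 × 4.6% × 36/365 = £671.4740
Total = £6,028.2630

£6,028.26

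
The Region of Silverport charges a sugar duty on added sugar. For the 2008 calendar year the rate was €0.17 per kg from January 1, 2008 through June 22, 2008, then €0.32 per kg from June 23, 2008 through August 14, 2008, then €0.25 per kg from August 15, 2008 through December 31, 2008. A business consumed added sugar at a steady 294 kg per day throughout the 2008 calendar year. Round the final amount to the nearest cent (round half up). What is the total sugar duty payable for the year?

€23,899.26

January 1 – June 22, 2008: 174 days × 294 kg/day = 51,156 kg at €0.17/kg → €8,696.52
June 23 – August 14, 2008: 53 days × 294 kg/day = 15,582 kg at €0.32/kg → €4,986.24
August 15 – December 31, 2008: 139 days × 294 kg/day = 40,866 kg at €0.25/kg → €10,216.50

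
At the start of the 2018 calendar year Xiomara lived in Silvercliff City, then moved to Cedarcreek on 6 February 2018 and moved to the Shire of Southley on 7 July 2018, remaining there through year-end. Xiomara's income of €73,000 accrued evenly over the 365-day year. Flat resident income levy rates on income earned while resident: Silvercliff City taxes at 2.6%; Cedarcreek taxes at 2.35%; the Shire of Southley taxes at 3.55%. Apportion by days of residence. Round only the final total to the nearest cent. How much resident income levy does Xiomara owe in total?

Silvercliff City, 1 January – 5 February 2018: 36 days → €73,000 × 2.6% × 36/365 = €187.2000
Cedarcreek, 6 February – 6 July 2018: 151 days → €73,000 × 2.35% × 151/365 = €709.7000
The Shire of Southley, 7 July – 31 December 2018: 178 days → €73,000 × 3.55% × 178/365 = €1,263.8000
Total = €2,160.7000

€2,160.70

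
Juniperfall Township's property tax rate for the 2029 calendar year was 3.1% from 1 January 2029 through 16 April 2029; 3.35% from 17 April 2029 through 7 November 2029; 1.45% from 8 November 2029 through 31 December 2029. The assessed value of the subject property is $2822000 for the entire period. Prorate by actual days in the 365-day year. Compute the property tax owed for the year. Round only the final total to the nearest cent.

1 January – 16 April 2029: 106 days at 3.1% → $2822000 × 3.1% × 106/365 = $25405.7315
17 April – 7 November 2029: 205 days at 3.35% → $2822000 × 3.35% × 205/365 = $53096.1233
8 November – 31 December 2029: 54 days at 1.45% → $2822000 × 1.45% × 54/365 = $6053.7699
Total = $84555.6247

$84555.62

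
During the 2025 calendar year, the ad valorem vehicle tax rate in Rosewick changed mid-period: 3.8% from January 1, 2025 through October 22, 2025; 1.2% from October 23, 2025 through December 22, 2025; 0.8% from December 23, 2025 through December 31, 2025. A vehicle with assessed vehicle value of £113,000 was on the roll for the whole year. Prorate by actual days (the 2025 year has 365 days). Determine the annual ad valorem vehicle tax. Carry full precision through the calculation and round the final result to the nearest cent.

£3,719.40

January 1 – October 22, 2025: 295 days at 3.8% → £113,000 × 3.8% × 295/365 = £3,470.4932
October 23 – December 22, 2025: 61 days at 1.2% → £113,000 × 1.2% × 61/365 = £226.6192
December 23 – December 31, 2025: 9 days at 0.8% → £113,000 × 0.8% × 9/365 = £22.2904
Total = £3,719.4027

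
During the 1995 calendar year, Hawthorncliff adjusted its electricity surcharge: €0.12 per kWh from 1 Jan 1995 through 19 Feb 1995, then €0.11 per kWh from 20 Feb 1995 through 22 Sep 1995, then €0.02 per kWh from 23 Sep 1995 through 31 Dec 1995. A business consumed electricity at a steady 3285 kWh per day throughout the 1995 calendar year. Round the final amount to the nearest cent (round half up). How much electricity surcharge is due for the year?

€103,970.25

1 Jan – 19 Feb 1995: 50 days × 3285 kWh/day = 164,250 kWh at €0.12/kWh → €19,710.00
20 Feb – 22 Sep 1995: 215 days × 3285 kWh/day = 706,275 kWh at €0.11/kWh → €77,690.25
23 Sep – 31 Dec 1995: 100 days × 3285 kWh/day = 328,500 kWh at €0.02/kWh → €6,570.00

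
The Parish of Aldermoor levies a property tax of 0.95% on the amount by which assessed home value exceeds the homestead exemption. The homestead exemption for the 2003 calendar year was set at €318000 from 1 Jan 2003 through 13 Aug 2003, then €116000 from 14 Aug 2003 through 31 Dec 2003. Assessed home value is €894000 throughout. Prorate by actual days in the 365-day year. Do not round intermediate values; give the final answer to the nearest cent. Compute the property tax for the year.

€6208.05

1 Jan – 13 Aug 2003: 225 days, exemption €318000 → (€894000 − €318000) × 0.95% × 225/365 = €3373.1507
14 Aug – 31 Dec 2003: 140 days, exemption €116000 → (€894000 − €116000) × 0.95% × 140/365 = €2834.9041
Total = €6208.0548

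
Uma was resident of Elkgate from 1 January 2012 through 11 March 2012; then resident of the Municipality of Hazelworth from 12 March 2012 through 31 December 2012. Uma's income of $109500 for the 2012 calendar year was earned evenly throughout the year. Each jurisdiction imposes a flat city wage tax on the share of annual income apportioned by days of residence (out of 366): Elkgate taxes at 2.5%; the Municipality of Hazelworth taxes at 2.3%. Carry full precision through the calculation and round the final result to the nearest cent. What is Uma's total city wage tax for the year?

$2560.98

Elkgate, 1 January – 11 March 2012: 71 days → $109500 × 2.5% × 71/366 = $531.0451
The Municipality of Hazelworth, 12 March – 31 December 2012: 295 days → $109500 × 2.3% × 295/366 = $2029.9385
Total = $2560.9836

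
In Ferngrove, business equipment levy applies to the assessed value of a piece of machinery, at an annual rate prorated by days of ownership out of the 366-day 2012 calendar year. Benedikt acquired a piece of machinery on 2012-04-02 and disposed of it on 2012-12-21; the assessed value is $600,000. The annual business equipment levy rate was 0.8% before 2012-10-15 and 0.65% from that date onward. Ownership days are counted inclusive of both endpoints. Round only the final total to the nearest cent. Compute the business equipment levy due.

$3,295.08

2012-04-02 to 2012-10-14: 196 days at 0.8% → $600,000 × 0.8% × 196/366 = $2,570.4918
2012-10-15 to 2012-12-21: 68 days at 0.65% → $600,000 × 0.65% × 68/366 = $724.5902
Total = $3,295.0820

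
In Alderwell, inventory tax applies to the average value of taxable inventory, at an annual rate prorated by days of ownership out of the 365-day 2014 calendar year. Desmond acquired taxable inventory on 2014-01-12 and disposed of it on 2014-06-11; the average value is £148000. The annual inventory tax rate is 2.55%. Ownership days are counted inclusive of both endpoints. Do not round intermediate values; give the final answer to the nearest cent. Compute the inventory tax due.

£1561.30

Days held (2014-01-12 to 2014-06-11): 151 out of 365
Tax = £148000 × 2.55% × 151/365 = £1561.2986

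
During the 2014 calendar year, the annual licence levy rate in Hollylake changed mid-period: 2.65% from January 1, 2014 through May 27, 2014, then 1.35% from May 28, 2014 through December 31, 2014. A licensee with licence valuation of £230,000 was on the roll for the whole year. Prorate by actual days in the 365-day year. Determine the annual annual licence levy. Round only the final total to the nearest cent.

January 1 – May 27, 2014: 147 days at 2.65% → £230,000 × 2.65% × 147/365 = £2,454.6986
May 28 – December 31, 2014: 218 days at 1.35% → £230,000 × 1.35% × 218/365 = £1,854.4932
Total = £4,309.1918

£4,309.19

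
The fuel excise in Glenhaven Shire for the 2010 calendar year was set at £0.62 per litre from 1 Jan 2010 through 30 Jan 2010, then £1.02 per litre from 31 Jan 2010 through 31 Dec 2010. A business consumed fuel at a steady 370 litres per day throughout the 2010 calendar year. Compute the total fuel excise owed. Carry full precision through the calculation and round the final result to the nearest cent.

1 Jan – 30 Jan 2010: 30 days × 370 litres/day = 11,100 litres at £0.62/litre → £6,882.00
31 Jan – 31 Dec 2010: 335 days × 370 litres/day = 123,950 litres at £1.02/litre → £126,429.00

£133,311.00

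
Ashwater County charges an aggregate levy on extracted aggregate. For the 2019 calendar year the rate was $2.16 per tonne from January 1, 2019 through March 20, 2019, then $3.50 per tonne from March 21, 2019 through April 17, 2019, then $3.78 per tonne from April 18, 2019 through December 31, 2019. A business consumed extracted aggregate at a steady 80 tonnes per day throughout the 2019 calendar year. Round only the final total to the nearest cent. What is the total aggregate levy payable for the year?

January 1 – March 20, 2019: 79 days × 80 tonnes/day = 6,320 tonnes at $2.16/tonne → $13651.20
March 21 – April 17, 2019: 28 days × 80 tonnes/day = 2,240 tonnes at $3.50/tonne → $7840.00
April 18 – December 31, 2019: 258 days × 80 tonnes/day = 20,640 tonnes at $3.78/tonne → $78019.20

$99510.40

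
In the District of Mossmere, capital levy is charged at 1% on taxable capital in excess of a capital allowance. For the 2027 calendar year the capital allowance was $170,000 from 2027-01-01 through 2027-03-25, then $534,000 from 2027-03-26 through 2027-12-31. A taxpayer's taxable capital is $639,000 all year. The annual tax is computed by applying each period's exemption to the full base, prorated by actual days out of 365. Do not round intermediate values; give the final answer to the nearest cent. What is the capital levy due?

2027-01-01 to 2027-03-25: 84 days, exemption $170,000 → ($639,000 − $170,000) × 1% × 84/365 = $1,079.3425
2027-03-26 to 2027-12-31: 281 days, exemption $534,000 → ($639,000 − $534,000) × 1% × 281/365 = $808.3562
Total = $1,887.6986

$1,887.70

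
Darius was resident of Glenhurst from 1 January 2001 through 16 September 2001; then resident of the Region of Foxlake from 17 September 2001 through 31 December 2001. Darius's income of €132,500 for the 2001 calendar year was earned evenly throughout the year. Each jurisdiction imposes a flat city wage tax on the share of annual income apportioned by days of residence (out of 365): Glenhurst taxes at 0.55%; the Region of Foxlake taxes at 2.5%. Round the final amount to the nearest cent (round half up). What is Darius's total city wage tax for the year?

€1,479.10

Glenhurst, 1 January – 16 September 2001: 259 days → €132,500 × 0.55% × 259/365 = €517.1130
The Region of Foxlake, 17 September – 31 December 2001: 106 days → €132,500 × 2.5% × 106/365 = €961.9863
Total = €1,479.0993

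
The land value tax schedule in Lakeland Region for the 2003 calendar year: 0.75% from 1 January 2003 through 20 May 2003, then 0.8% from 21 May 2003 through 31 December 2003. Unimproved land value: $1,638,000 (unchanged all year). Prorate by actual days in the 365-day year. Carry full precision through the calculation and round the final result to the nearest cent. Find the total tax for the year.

$12,789.86

1 January – 20 May 2003: 140 days at 0.75% → $1,638,000 × 0.75% × 140/365 = $4,712.0548
21 May – 31 December 2003: 225 days at 0.8% → $1,638,000 × 0.8% × 225/365 = $8,077.8082
Total = $12,789.8630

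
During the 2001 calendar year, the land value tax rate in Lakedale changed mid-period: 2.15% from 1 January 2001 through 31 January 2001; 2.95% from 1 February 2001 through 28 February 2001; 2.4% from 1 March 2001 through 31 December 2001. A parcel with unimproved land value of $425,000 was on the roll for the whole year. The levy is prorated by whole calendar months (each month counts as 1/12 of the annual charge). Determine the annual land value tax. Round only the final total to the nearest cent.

1 January – 31 January 2001: 1 month at 2.15% → $425,000 × 2.15% × 1/12 = $761.4583
1 February – 28 February 2001: 1 month at 2.95% → $425,000 × 2.95% × 1/12 = $1,044.7917
1 March – 31 December 2001: 10 months at 2.4% → $425,000 × 2.4% × 10/12 = $8,500.0000
Total = $10,306.2500

$10,306.25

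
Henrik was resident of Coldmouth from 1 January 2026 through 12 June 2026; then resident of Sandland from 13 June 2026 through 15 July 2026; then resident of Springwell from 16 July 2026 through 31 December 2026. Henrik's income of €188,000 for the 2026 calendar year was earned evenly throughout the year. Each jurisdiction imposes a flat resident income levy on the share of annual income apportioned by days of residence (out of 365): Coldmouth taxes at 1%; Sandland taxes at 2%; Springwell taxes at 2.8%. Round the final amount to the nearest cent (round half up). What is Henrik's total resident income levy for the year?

Coldmouth, 1 January – 12 June 2026: 163 days → €188,000 × 1% × 163/365 = €839.5616
Sandland, 13 June – 15 July 2026: 33 days → €188,000 × 2% × 33/365 = €339.9452
Springwell, 16 July – 31 December 2026: 169 days → €188,000 × 2.8% × 169/365 = €2,437.3041
Total = €3,616.8110

€3,616.81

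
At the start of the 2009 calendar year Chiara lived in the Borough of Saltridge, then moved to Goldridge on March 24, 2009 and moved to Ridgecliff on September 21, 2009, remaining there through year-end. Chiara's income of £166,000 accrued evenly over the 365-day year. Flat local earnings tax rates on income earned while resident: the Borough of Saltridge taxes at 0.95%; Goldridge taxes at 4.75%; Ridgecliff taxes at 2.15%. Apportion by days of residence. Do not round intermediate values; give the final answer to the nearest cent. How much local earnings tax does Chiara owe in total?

The Borough of Saltridge, January 1 – March 23, 2009: 82 days → £166,000 × 0.95% × 82/365 = £354.2849
Goldridge, March 24 – September 20, 2009: 181 days → £166,000 × 4.75% × 181/365 = £3,910.0959
Ridgecliff, September 21 – December 31, 2009: 102 days → £166,000 × 2.15% × 102/365 = £997.3644
Total = £5,261.7452

£5,261.75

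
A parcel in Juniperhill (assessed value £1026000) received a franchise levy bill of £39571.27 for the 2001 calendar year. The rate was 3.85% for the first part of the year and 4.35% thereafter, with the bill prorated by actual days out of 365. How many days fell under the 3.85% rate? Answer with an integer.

360 days

Let d = days at the first rate; then 365 − d days at the second rate.
£1026000 × [3.85%·d + 4.35%·(365−d)] / 365 = £39571.27
Solving gives d = 360, so the new rate took effect on 27 Dec 2001.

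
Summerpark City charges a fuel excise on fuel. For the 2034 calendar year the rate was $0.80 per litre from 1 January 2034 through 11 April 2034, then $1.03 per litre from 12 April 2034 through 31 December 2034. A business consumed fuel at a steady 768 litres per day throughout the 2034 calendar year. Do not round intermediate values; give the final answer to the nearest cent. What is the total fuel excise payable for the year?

$270,888.96

1 January – 11 April 2034: 101 days × 768 litres/day = 77,568 litres at $0.80/litre → $62,054.40
12 April – 31 December 2034: 264 days × 768 litres/day = 202,752 litres at $1.03/litre → $208,834.56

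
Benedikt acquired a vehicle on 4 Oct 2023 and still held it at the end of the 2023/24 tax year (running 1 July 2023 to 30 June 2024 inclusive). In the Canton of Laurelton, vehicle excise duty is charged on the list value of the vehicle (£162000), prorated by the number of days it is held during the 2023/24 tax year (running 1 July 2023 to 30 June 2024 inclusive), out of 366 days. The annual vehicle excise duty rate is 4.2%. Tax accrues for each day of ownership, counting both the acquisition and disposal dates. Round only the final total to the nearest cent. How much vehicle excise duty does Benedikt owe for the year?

£5037.93

Days held (4 Oct 2023 – 30 Jun 2024): 271 out of 366
Tax = £162000 × 4.2% × 271/366 = £5037.9344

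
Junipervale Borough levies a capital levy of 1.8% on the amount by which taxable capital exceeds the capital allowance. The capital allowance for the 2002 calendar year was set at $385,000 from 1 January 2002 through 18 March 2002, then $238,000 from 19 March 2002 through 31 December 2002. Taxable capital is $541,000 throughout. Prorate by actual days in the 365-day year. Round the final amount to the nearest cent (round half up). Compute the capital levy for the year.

1 January – 18 March 2002: 77 days, exemption $385,000 → ($541,000 − $385,000) × 1.8% × 77/365 = $592.3726
19 March – 31 December 2002: 288 days, exemption $238,000 → ($541,000 − $238,000) × 1.8% × 288/365 = $4,303.4301
Total = $4,895.8027

$4,895.80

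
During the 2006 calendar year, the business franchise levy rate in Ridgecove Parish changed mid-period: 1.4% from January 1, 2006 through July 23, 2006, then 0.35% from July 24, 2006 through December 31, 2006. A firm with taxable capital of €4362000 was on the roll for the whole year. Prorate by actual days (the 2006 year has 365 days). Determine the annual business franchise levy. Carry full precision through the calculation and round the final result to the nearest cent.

€40865.37

January 1 – July 23, 2006: 204 days at 1.4% → €4362000 × 1.4% × 204/365 = €34131.1562
July 24 – December 31, 2006: 161 days at 0.35% → €4362000 × 0.35% × 161/365 = €6734.2110
Total = €40865.3671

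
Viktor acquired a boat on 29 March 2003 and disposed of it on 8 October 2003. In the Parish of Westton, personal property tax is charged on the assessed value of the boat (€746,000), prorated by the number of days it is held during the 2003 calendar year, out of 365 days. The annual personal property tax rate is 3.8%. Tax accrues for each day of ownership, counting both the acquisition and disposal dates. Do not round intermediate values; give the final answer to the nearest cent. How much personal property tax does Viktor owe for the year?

Days held (29 March – 8 October 2003): 194 out of 365
Tax = €746,000 × 3.8% × 194/365 = €15,067.1562

€15,067.16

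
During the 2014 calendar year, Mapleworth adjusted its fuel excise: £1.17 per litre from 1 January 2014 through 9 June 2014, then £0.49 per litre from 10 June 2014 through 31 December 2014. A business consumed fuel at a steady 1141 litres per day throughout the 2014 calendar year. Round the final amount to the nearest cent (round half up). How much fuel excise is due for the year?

£328,208.65

1 January – 9 June 2014: 160 days × 1141 litres/day = 182,560 litres at £1.17/litre → £213,595.20
10 June – 31 December 2014: 205 days × 1141 litres/day = 233,905 litres at £0.49/litre → £114,613.45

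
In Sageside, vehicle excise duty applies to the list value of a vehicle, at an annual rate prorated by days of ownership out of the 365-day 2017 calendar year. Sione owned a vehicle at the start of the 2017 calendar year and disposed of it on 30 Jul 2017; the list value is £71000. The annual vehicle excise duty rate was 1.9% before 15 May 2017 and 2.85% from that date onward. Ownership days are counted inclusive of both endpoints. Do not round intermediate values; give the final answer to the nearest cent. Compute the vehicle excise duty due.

1 Jan – 14 May 2017: 134 days at 1.9% → £71000 × 1.9% × 134/365 = £495.2493
15 May – 30 Jul 2017: 77 days at 2.85% → £71000 × 2.85% × 77/365 = £426.8753
Total = £922.1247

£922.12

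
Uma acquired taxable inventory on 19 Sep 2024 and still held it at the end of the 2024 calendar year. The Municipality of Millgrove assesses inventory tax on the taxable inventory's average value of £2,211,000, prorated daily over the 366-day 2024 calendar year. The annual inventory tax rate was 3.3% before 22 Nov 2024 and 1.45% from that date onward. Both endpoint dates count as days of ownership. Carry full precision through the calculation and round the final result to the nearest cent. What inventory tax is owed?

£16,262.33

19 Sep – 21 Nov 2024: 64 days at 3.3% → £2,211,000 × 3.3% × 64/366 = £12,758.5574
22 Nov – 31 Dec 2024: 40 days at 1.45% → £2,211,000 × 1.45% × 40/366 = £3,503.7705
Total = £16,262.3279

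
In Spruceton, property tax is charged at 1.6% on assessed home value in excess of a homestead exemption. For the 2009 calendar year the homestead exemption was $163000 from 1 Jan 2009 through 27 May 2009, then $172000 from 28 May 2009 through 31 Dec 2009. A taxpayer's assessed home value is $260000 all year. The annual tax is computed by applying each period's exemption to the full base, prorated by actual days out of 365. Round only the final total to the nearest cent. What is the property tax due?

$1465.99

1 Jan – 27 May 2009: 147 days, exemption $163000 → ($260000 − $163000) × 1.6% × 147/365 = $625.0521
28 May – 31 Dec 2009: 218 days, exemption $172000 → ($260000 − $172000) × 1.6% × 218/365 = $840.9425
Total = $1465.9945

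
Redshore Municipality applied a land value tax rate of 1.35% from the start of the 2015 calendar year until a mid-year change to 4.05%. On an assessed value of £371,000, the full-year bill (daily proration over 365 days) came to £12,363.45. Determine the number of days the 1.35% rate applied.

97 days

Let d = days at the first rate; then 365 − d days at the second rate.
£371,000 × [1.35%·d + 4.05%·(365−d)] / 365 = £12,363.45
Solving gives d = 97, so the new rate took effect on April 8, 2015.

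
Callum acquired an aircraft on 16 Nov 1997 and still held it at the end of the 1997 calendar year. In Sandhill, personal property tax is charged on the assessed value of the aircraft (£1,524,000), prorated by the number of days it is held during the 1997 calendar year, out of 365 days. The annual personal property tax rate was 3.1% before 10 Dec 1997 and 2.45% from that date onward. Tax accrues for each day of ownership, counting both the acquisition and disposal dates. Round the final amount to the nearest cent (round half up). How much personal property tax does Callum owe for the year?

16 Nov – 9 Dec 1997: 24 days at 3.1% → £1,524,000 × 3.1% × 24/365 = £3,106.4548
10 Dec – 31 Dec 1997: 22 days at 2.45% → £1,524,000 × 2.45% × 22/365 = £2,250.5096
Total = £5,356.9644

£5,356.96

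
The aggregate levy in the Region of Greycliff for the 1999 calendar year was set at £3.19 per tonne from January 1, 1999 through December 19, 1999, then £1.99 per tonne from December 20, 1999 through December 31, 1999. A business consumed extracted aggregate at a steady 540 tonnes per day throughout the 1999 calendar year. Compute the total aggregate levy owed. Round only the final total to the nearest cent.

January 1 – December 19, 1999: 353 days × 540 tonnes/day = 190,620 tonnes at £3.19/tonne → £608,077.80
December 20 – December 31, 1999: 12 days × 540 tonnes/day = 6,480 tonnes at £1.99/tonne → £12,895.20

£620,973.00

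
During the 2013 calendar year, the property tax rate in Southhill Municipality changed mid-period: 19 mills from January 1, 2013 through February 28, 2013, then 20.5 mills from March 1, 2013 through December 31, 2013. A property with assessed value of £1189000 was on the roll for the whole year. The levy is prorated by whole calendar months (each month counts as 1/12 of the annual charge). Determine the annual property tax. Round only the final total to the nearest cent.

January 1 – February 28, 2013: 2 months at 19 mills → £1189000 × 1.9% × 2/12 = £3765.1667
March 1 – December 31, 2013: 10 months at 20.5 mills → £1189000 × 2.05% × 10/12 = £20312.0833
Total = £24077.2500

£24077.25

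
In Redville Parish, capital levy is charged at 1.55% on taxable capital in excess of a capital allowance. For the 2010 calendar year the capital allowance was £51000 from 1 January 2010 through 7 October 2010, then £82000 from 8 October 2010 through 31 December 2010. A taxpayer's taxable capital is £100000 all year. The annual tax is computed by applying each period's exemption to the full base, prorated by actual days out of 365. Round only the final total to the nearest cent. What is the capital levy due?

£647.60

1 January – 7 October 2010: 280 days, exemption £51000 → (£100000 − £51000) × 1.55% × 280/365 = £582.6301
8 October – 31 December 2010: 85 days, exemption £82000 → (£100000 − £82000) × 1.55% × 85/365 = £64.9726
Total = £647.6027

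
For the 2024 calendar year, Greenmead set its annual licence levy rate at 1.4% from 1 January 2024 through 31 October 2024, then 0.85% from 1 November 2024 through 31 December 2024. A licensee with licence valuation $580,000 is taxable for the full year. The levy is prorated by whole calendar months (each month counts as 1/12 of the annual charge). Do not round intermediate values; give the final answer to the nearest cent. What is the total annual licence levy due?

1 January – 31 October 2024: 10 months at 1.4% → $580,000 × 1.4% × 10/12 = $6,766.6667
1 November – 31 December 2024: 2 months at 0.85% → $580,000 × 0.85% × 2/12 = $821.6667
Total = $7,588.3333

$7,588.33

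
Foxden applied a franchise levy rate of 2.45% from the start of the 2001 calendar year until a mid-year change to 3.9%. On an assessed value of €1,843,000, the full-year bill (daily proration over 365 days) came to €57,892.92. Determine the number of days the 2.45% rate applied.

191 days

Let d = days at the first rate; then 365 − d days at the second rate.
€1,843,000 × [2.45%·d + 3.9%·(365−d)] / 365 = €57,892.92
Solving gives d = 191, so the new rate took effect on 11 Jul 2001.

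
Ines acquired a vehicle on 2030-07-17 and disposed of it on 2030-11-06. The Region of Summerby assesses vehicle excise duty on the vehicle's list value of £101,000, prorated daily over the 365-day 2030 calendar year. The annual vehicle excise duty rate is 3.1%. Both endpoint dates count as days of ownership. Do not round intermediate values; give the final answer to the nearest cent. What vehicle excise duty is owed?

Days held (2030-07-17 to 2030-11-06): 113 out of 365
Tax = £101,000 × 3.1% × 113/365 = £969.3233

£969.32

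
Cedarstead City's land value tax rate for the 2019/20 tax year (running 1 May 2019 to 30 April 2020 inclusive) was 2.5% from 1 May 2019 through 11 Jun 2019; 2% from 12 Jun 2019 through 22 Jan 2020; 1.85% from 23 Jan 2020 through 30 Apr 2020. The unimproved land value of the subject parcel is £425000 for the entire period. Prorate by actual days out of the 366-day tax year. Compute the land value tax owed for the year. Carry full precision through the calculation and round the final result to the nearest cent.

1 May – 11 Jun 2019: 42 days at 2.5% → £425000 × 2.5% × 42/366 = £1219.2623
12 Jun 2019 – 22 Jan 2020: 225 days at 2% → £425000 × 2% × 225/366 = £5225.4098
23 Jan – 30 Apr 2020: 99 days at 1.85% → £425000 × 1.85% × 99/366 = £2126.7418
Total = £8571.4139

£8571.41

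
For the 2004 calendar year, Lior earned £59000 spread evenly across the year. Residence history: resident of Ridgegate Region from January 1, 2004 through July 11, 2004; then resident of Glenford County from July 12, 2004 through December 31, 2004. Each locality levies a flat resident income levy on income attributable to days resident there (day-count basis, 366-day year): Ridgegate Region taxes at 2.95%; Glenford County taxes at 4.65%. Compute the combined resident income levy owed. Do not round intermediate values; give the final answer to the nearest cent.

£2214.60

Ridgegate Region, January 1 – July 11, 2004: 193 days → £59000 × 2.95% × 193/366 = £917.8046
Glenford County, July 12 – December 31, 2004: 173 days → £59000 × 4.65% × 173/366 = £1296.7910
Total = £2214.5956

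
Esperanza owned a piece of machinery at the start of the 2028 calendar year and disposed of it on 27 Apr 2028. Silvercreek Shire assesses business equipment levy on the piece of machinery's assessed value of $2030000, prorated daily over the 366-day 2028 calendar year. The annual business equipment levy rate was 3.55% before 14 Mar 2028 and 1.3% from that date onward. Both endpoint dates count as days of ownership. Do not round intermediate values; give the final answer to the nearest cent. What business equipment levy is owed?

$17618.29

1 Jan – 13 Mar 2028: 73 days at 3.55% → $2030000 × 3.55% × 73/366 = $14373.6202
14 Mar – 27 Apr 2028: 45 days at 1.3% → $2030000 × 1.3% × 45/366 = $3244.6721
Total = $17618.2923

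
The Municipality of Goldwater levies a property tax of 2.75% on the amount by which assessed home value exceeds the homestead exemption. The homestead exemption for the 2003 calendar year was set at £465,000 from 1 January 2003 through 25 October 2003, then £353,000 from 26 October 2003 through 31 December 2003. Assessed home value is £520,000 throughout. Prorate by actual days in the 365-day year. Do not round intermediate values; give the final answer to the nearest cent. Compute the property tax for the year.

£2,077.87

1 January – 25 October 2003: 298 days, exemption £465,000 → (£520,000 − £465,000) × 2.75% × 298/365 = £1,234.8630
26 October – 31 December 2003: 67 days, exemption £353,000 → (£520,000 − £353,000) × 2.75% × 67/365 = £843.0068
Total = £2,077.8699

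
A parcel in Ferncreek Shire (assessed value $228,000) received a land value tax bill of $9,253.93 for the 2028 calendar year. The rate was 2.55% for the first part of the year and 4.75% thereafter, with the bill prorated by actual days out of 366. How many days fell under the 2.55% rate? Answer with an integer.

115 days

Let d = days at the first rate; then 366 − d days at the second rate.
$228,000 × [2.55%·d + 4.75%·(366−d)] / 366 = $9,253.93
Solving gives d = 115, so the new rate took effect on 25 April 2028.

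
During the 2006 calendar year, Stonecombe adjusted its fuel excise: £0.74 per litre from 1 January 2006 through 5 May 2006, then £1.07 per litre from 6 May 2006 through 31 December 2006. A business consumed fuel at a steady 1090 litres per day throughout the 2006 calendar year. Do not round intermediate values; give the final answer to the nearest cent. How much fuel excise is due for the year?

£380,737.00

1 January – 5 May 2006: 125 days × 1090 litres/day = 136,250 litres at £0.74/litre → £100,825.00
6 May – 31 December 2006: 240 days × 1090 litres/day = 261,600 litres at £1.07/litre → £279,912.00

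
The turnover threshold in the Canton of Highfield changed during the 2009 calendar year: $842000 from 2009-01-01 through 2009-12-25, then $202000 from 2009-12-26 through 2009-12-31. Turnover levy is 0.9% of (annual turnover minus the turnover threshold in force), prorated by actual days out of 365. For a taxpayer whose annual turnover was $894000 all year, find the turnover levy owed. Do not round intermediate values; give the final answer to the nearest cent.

$562.68

2009-01-01 to 2009-12-25: 359 days, exemption $842000 → ($894000 − $842000) × 0.9% × 359/365 = $460.3068
2009-12-26 to 2009-12-31: 6 days, exemption $202000 → ($894000 − $202000) × 0.9% × 6/365 = $102.3781
Total = $562.6849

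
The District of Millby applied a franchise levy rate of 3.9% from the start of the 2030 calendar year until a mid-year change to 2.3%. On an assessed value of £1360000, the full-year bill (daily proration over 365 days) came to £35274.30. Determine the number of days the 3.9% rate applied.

Let d = days at the first rate; then 365 − d days at the second rate.
£1360000 × [3.9%·d + 2.3%·(365−d)] / 365 = £35274.30
Solving gives d = 67, so the new rate took effect on 9 Mar 2030.

67 days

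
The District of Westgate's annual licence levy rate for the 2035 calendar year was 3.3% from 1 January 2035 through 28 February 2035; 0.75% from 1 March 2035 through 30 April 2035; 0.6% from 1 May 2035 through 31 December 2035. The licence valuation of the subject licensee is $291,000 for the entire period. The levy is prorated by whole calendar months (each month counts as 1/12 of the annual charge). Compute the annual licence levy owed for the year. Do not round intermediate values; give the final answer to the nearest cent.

1 January – 28 February 2035: 2 months at 3.3% → $291,000 × 3.3% × 2/12 = $1,600.5000
1 March – 30 April 2035: 2 months at 0.75% → $291,000 × 0.75% × 2/12 = $363.7500
1 May – 31 December 2035: 8 months at 0.6% → $291,000 × 0.6% × 8/12 = $1,164.0000
Total = $3,128.2500

$3,128.25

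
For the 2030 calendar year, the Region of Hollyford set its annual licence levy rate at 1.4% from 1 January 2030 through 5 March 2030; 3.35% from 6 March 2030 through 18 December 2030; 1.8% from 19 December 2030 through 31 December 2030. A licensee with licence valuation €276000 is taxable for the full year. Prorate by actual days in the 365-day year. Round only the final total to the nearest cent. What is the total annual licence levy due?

1 January – 5 March 2030: 64 days at 1.4% → €276000 × 1.4% × 64/365 = €677.5233
6 March – 18 December 2030: 288 days at 3.35% → €276000 × 3.35% × 288/365 = €7295.4740
19 December – 31 December 2030: 13 days at 1.8% → €276000 × 1.8% × 13/365 = €176.9425
Total = €8149.9397

€8149.94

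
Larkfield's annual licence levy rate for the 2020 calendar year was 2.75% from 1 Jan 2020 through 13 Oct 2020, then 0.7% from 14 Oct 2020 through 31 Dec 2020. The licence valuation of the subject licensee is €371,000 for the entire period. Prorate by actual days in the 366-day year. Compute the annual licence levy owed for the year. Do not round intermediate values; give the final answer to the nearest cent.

1 Jan – 13 Oct 2020: 287 days at 2.75% → €371,000 × 2.75% × 287/366 = €8,000.3210
14 Oct – 31 Dec 2020: 79 days at 0.7% → €371,000 × 0.7% × 79/366 = €560.5546
Total = €8,560.8757

€8,560.88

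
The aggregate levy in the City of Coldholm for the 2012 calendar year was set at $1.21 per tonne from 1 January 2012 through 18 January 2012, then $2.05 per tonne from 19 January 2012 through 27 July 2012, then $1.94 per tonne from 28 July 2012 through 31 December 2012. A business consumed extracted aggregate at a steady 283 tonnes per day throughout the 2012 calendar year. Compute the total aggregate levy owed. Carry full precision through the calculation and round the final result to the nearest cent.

$203168.53

1 January – 18 January 2012: 18 days × 283 tonnes/day = 5,094 tonnes at $1.21/tonne → $6163.74
19 January – 27 July 2012: 191 days × 283 tonnes/day = 54,053 tonnes at $2.05/tonne → $110808.65
28 July – 31 December 2012: 157 days × 283 tonnes/day = 44,431 tonnes at $1.94/tonne → $86196.14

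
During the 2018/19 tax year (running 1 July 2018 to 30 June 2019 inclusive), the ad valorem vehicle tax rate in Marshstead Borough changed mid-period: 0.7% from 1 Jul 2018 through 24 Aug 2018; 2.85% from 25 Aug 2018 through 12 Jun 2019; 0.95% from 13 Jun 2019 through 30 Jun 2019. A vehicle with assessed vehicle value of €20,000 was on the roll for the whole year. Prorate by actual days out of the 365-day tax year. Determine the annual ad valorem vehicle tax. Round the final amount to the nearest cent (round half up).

1 Jul – 24 Aug 2018: 55 days at 0.7% → €20,000 × 0.7% × 55/365 = €21.0959
25 Aug 2018 – 12 Jun 2019: 292 days at 2.85% → €20,000 × 2.85% × 292/365 = €456.0000
13 Jun – 30 Jun 2019: 18 days at 0.95% → €20,000 × 0.95% × 18/365 = €9.3699
Total = €486.4658

€486.47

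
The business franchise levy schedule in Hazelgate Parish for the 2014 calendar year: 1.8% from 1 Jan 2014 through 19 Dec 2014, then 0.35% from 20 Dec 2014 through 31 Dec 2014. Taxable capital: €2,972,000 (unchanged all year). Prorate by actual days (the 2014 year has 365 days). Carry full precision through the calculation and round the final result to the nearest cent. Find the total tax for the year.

€52,079.21

1 Jan – 19 Dec 2014: 353 days at 1.8% → €2,972,000 × 1.8% × 353/365 = €51,737.2274
20 Dec – 31 Dec 2014: 12 days at 0.35% → €2,972,000 × 0.35% × 12/365 = €341.9836
Total = €52,079.2110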